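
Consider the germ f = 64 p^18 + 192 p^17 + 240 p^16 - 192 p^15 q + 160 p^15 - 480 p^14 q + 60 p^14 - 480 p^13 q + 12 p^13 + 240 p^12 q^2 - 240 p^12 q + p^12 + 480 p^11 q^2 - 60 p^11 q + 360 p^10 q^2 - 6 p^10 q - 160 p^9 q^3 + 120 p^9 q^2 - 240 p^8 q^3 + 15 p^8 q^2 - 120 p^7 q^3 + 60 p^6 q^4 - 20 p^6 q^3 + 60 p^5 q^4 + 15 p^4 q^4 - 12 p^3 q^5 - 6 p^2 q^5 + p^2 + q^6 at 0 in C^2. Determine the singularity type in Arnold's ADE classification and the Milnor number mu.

Type A_5, Milnor number mu = 5.

The Hessian of f at 0 has rank 1. Corank 1: A-series; mu = 5 gives A_5.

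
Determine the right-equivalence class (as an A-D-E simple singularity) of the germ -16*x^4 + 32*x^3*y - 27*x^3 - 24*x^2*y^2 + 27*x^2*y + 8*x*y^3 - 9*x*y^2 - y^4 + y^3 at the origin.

E_{6}

The Hessian of f at 0 has rank 0. Corank 2; j^3 = -(3*x - y)^3 is a perfect cube, so E-series; the 4-jet and mu = 6 give E_6.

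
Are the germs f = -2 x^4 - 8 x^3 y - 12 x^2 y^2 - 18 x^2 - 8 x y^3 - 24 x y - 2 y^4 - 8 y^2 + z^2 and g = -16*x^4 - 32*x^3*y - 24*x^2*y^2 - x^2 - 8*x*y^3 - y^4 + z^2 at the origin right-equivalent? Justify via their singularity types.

Yes.

The Hessian of f at 0 has rank 2. Corank 1: A-series; mu = 3 gives A_3. The Hessian of g at 0 has rank 2. Corank 1: A-series; mu = 3 gives A_3. Both have type A_3, hence right-equivalent.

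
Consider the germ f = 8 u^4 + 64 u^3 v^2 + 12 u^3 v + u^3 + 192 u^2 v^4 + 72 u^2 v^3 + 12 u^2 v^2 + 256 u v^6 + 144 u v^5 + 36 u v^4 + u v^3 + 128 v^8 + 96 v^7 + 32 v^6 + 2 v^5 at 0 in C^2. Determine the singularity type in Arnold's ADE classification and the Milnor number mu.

Type E7, Milnor number mu = 7.

The Hessian of f at 0 is [[0, 0], [0, 0]] with rank 0, so corank 2. A Groebner basis of the Jacobian ideal J(f) in C{u,v} is {3*u^2/8 + v^4 + v^3/8, u^3, u^2*v - u^2/8 - v^3/24, -u^2/4 + u*v^2 - v^3/12}; counting standard monomials gives mu = 7. Corank 2; j^3 = u^3 is a perfect cube, so E-series; the 4-jet and mu = 7 give E_7.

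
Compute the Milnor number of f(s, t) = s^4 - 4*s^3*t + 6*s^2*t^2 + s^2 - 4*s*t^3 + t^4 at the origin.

3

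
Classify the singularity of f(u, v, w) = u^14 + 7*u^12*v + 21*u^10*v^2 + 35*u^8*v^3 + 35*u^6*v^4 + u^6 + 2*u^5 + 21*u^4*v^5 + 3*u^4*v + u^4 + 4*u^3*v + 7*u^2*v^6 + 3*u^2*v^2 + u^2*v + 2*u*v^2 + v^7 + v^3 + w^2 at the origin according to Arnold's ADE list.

D8

The Hessian of f at 0 has rank 1. Corank 2; j^3 = v*(u + v)^2 has shape L^2 M (L != M), so D-series; mu = 8 gives D_8.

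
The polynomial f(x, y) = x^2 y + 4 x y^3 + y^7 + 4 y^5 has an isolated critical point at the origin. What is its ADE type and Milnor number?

Type D_{8}, Milnor number mu = 8.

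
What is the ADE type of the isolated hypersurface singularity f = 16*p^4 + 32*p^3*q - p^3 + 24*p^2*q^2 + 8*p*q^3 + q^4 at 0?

E6

The Hessian of f at 0 has rank 0. Corank 2; j^3 = -p^3 is a perfect cube, so E-series; the 4-jet and mu = 6 give E_6.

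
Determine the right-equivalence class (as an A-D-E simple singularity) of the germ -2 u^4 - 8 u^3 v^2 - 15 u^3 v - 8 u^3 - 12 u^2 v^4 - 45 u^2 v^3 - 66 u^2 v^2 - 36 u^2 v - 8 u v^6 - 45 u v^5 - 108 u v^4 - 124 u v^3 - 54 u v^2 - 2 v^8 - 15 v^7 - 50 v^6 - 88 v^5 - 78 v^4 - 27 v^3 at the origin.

The Hessian of f at 0 has rank 0. Corank 2; j^3 = -(2*u + 3*v)^3 is a perfect cube, so E-series; the 4-jet and mu = 7 give E_7.

E_7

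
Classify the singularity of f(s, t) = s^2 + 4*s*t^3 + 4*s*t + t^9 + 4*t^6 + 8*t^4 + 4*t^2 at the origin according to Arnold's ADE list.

A_8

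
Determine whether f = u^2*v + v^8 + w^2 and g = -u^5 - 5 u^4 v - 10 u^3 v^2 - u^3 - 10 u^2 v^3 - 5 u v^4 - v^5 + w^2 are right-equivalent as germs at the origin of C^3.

The Hessian of f at 0 has rank 1. Corank 2; j^3 = u^2*v has shape L^2 M (L != M), so D-series; mu = 9 gives D_9. The Hessian of g at 0 has rank 1. Corank 2; j^3 = -u^3 is a perfect cube, so E-series; the 5-jet and mu = 8 give E_8. f is D_9 but g is E_8, hence not right-equivalent.

No.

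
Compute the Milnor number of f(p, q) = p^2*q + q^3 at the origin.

4

The Hessian of f at 0 has rank 0. Corank 2; j^3 = q*(p^2 + q^2) splits into three distinct lines over C (the quadratic factor has nonzero discriminant), so D_4.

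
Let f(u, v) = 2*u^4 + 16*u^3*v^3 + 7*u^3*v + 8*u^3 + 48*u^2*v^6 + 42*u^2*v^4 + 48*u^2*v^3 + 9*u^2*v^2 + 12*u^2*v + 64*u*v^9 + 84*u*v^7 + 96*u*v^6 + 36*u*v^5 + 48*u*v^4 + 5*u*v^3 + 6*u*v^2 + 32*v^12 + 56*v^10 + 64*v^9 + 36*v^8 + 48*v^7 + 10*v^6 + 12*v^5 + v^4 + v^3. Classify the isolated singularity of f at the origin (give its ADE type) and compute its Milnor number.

Type E_7, Milnor number mu = 7.

The Hessian of f at 0 has rank 0. Corank 2; j^3 = (2*u + v)^3 is a perfect cube, so E-series; the 4-jet and mu = 7 give E_7.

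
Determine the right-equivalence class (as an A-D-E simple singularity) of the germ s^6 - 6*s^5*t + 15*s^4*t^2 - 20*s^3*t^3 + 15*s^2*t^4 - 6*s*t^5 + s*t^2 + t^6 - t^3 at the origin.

The Hessian of f at 0 is [[0, 0], [0, 0]] with rank 0, so corank 2. A Groebner basis of the Jacobian ideal J(f) in C{s,t} is {s^5 + t^2/6, t^3, s*t - t^2}; counting standard monomials gives mu = 7. Corank 2; j^3 = t^2*(s - t) has shape L^2 M (L != M), so D-series; mu = 7 gives D_7.

D_{7}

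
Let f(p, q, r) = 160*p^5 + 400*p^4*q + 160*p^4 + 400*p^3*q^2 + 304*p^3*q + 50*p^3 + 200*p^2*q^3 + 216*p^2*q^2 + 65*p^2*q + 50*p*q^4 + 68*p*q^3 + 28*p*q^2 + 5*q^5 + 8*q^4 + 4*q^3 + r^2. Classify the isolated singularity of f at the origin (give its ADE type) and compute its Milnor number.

The Hessian of f at 0 has rank 1. Corank 2; j^3 = (2*p + q)*(5*p + 2*q)^2 has shape L^2 M (L != M), so D-series; mu = 6 gives D_6.

Type D_{6}, Milnor number mu = 6.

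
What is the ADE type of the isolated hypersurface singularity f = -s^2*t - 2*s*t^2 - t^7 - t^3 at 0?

D_8

The Hessian of f at 0 has rank 0. Corank 2; j^3 = -t*(s + t)^2 has shape L^2 M (L != M), so D-series; mu = 8 gives D_8.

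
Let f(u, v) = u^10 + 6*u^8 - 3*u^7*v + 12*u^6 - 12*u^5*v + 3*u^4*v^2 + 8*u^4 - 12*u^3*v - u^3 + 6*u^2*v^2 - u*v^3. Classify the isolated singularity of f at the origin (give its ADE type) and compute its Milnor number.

The Hessian of f at 0 has rank 0. Corank 2; j^3 = -u^3 is a perfect cube, so E-series; the 4-jet and mu = 7 give E_7.

Type E_{7}, Milnor number mu = 7.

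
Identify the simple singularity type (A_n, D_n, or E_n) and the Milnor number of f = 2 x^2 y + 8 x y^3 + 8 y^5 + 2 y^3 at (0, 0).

Type D_4, Milnor number mu = 4.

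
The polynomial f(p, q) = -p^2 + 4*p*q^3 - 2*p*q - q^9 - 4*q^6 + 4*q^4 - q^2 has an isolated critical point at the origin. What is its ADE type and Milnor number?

The Hessian of f at 0 has rank 1. Corank 1: A-series; mu = 8 gives A_8.

Type A_{8}, Milnor number mu = 8.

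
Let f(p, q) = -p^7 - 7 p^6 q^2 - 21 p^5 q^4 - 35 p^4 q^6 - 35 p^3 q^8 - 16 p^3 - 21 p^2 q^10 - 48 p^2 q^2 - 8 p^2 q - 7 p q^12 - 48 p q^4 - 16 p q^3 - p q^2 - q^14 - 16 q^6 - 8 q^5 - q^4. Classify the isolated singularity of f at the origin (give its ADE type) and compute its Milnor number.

The Hessian of f at 0 is [[0, 0], [0, 0]] with rank 0, so corank 2. A Groebner basis of the Jacobian ideal J(f) in C{p,q} is {-p^2 - p*q/4 + q^4 + q^3/4, p^3 + 3*p^2*q/4 - 3*p^2/16 - 1048597*p*q/448 - 1048569*q^3/448 - 4096*q^2/7, p^2 + p*q^2 + p*q/4}; counting standard monomials gives mu = 8. Corank 2; j^3 = -p*(4*p + q)^2 has shape L^2 M (L != M), so D-series; mu = 8 gives D_8.

Type D_{8}, Milnor number mu = 8.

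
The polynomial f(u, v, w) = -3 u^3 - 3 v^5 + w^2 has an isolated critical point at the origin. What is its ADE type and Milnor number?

Type E_{8}, Milnor number mu = 8.

The Hessian of f at 0 has rank 1. Corank 2; j^3 = -3*u^3 is a perfect cube, so E-series; the 5-jet and mu = 8 give E_8.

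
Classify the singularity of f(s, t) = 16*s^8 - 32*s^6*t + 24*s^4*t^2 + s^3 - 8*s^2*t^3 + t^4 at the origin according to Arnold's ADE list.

E6

The Hessian of f at 0 has rank 0. Corank 2; j^3 = s^3 is a perfect cube, so E-series; the 4-jet and mu = 6 give E_6.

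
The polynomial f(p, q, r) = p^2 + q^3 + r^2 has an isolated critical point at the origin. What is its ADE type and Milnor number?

Type A_2, Milnor number mu = 2.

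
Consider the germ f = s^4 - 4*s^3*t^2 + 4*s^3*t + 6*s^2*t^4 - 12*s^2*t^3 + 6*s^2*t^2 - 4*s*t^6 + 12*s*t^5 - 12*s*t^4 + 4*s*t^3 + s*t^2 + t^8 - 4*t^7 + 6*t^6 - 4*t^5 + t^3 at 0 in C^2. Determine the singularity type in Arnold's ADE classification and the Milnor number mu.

Type D_{5}, Milnor number mu = 5.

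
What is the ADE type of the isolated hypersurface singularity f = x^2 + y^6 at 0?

A5

The Hessian of f at 0 has rank 1. Corank 1: A-series; mu = 5 gives A_5.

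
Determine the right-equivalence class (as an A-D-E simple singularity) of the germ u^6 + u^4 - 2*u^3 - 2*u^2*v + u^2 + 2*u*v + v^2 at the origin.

A_5

The Hessian of f at 0 has rank 1. Corank 1: A-series; mu = 5 gives A_5.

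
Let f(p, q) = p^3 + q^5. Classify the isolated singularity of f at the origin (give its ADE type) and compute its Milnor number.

The Hessian of f at 0 has rank 0. Corank 2; j^3 = p^3 is a perfect cube, so E-series; the 5-jet and mu = 8 give E_8.

Type E_8, Milnor number mu = 8.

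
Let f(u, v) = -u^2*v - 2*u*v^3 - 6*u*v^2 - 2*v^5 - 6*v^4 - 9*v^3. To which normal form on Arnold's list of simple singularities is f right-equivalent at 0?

D6

The Hessian of f at 0 is [[0, 0], [0, 0]] with rank 0, so corank 2. A Groebner basis of the Jacobian ideal J(f) in C{u,v} is {u^3 - 27*u^2/4 - 135*u*v/2 - 567*v^2/4, u^2*v + 3*u^2/2 + 18*u*v + 81*v^2/2, -u^2/4 + u*v^2 - 9*u*v/2 - 45*v^2/4, u*v + v^3 + 3*v^2}; counting standard monomials gives mu = 6. Corank 2; j^3 = -v*(u + 3*v)^2 has shape L^2 M (L != M), so D-series; mu = 6 gives D_6.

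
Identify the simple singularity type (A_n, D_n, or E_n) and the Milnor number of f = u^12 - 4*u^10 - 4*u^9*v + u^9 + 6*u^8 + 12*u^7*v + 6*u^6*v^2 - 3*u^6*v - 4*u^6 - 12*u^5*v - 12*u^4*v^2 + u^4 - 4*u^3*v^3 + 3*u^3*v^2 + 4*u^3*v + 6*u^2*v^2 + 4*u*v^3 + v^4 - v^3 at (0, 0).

Type E6, Milnor number mu = 6.

The Hessian of f at 0 has rank 0. Corank 2; j^3 = -v^3 is a perfect cube, so E-series; the 4-jet and mu = 6 give E_6.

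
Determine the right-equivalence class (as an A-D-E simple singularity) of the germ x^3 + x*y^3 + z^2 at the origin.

The Hessian of f at 0 is [[0, 0, 0], [0, 0, 0], [0, 0, 2]] with rank 1, so corank 2. A Groebner basis of the Jacobian ideal J(f) in C{x,y,z} is {x^3, x*y^2, 3*x^2 + y^3, z}; counting standard monomials gives mu = 7. Corank 2; j^3 = x^3 is a perfect cube, so E-series; the 4-jet and mu = 7 give E_7.

E7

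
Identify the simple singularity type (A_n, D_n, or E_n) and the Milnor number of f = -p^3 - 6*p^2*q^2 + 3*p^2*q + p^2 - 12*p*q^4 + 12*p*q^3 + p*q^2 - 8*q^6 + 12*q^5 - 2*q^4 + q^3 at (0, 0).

The Hessian of f at 0 is [[2, 0], [0, 0]] with rank 1, so corank 1. A Groebner basis of the Jacobian ideal J(f) in C{p,q} is {q^2, p}; counting standard monomials gives mu = 2. Corank 1: A-series; mu = 2 gives A_2.

Type A_{2}, Milnor number mu = 2.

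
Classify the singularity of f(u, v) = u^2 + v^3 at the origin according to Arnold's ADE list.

The Hessian of f at 0 has rank 1. Corank 1: A-series; mu = 2 gives A_2.

A2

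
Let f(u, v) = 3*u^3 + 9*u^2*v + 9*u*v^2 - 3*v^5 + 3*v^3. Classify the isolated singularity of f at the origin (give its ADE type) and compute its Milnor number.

Type E_{8}, Milnor number mu = 8.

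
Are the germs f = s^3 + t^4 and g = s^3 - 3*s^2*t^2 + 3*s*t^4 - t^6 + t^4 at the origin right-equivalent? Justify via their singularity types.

The Hessian of f at 0 is [[0, 0], [0, 0]] with rank 0, so corank 2. A Groebner basis of the Jacobian ideal J(f) in C{s,t} is {t^3, s^2}; counting standard monomials gives mu = 6. Corank 2; j^3 = s^3 is a perfect cube, so E-series; the 4-jet and mu = 6 give E_6. The Hessian of g at 0 is [[0, 0], [0, 0]] with rank 0, so corank 2. A Groebner basis of the Jacobian ideal J(g) in C{s,t} is {s^3, s^2*t, -s^2/2 + s*t^2, t^3}; counting standard monomials gives mu = 6. Corank 2; j^3 = s^3 is a perfect cube, so E-series; the 4-jet and mu = 6 give E_6. Both have type E_6, hence right-equivalent.

Yes.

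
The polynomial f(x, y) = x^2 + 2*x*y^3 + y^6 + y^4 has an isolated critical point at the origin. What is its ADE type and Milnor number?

The Hessian of f at 0 is [[2, 0], [0, 0]] with rank 1, so corank 1. A Groebner basis of the Jacobian ideal J(f) in C{x,y} is {y^3, x}; counting standard monomials gives mu = 3. Corank 1: A-series; mu = 3 gives A_3.

Type A3, Milnor number mu = 3.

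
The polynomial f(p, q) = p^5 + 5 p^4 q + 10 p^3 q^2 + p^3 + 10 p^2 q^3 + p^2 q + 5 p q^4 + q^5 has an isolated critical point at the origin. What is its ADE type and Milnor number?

Type D6, Milnor number mu = 6.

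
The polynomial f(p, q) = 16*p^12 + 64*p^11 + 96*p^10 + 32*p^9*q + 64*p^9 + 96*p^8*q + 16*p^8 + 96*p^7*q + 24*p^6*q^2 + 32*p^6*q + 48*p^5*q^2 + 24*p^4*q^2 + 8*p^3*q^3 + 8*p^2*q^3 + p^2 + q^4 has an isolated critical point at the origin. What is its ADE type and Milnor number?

Type A_{3}, Milnor number mu = 3.

The Hessian of f at 0 is [[2, 0], [0, 0]] with rank 1, so corank 1. A Groebner basis of the Jacobian ideal J(f) in C{p,q} is {q^3, p}; counting standard monomials gives mu = 3. Corank 1: A-series; mu = 3 gives A_3.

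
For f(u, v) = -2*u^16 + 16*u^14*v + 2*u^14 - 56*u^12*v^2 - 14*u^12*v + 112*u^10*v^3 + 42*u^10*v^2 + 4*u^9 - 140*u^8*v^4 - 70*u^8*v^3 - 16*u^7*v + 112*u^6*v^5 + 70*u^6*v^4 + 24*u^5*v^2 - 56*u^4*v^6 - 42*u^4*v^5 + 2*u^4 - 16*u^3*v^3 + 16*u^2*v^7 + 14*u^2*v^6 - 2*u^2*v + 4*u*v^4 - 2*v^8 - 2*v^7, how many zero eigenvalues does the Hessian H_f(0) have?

Hessian at 0 has rank 0.

2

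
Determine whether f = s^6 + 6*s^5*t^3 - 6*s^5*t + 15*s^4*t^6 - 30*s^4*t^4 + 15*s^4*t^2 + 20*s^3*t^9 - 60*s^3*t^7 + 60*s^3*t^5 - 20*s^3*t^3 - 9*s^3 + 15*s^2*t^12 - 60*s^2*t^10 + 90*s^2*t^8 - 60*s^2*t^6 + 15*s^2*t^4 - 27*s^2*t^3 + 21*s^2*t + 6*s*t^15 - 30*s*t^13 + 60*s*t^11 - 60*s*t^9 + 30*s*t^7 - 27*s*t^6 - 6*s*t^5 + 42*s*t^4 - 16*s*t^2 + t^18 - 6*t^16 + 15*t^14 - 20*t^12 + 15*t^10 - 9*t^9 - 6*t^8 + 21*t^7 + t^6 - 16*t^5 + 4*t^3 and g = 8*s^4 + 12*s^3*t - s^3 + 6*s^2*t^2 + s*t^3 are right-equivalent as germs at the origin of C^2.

No.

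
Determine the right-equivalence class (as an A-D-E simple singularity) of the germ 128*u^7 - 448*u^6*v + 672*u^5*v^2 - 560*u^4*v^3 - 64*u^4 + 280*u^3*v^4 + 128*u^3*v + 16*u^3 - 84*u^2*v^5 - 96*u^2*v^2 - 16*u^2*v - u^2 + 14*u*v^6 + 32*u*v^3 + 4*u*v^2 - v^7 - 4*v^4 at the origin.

A_{6}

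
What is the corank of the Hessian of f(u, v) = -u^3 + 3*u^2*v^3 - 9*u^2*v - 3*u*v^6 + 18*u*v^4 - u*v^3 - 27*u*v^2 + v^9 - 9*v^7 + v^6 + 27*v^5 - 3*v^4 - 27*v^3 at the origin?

2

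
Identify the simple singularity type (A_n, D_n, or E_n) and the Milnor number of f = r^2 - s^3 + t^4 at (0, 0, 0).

Type E_6, Milnor number mu = 6.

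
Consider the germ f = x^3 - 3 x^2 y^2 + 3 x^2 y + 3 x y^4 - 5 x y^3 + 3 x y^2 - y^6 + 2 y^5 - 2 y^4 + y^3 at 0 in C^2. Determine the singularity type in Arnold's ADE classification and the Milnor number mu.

The Hessian of f at 0 is [[0, 0], [0, 0]] with rank 0, so corank 2. A Groebner basis of the Jacobian ideal J(f) in C{x,y} is {-x^2 - 2*x*y + y^4 - y^3/3 - y^2, x^3 - 4*x^2 - 8*x*y - y^3/3 - 4*y^2, x^2*y + 7*x^2/3 + 14*x*y/3 - 2*y^3/9 + 7*y^2/3, -x^2 + x*y^2 - 2*x*y + 2*y^3/3 - y^2}; counting standard monomials gives mu = 7. Corank 2; j^3 = (x + y)^3 is a perfect cube, so E-series; the 4-jet and mu = 7 give E_7.

Type E_{7}, Milnor number mu = 7.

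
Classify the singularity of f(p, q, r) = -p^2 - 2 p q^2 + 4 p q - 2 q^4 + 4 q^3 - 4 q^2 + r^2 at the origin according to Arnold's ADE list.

A3

The Hessian of f at 0 is [[-2, 4, 0], [4, -8, 0], [0, 0, 2]] with rank 2, so corank 1. A Groebner basis of the Jacobian ideal J(f) in C{p,q,r} is {p^2 + 4*p - 8*q, p*q + 2*p - 4*q, p + q^2 - 2*q, r}; counting standard monomials gives mu = 3. Corank 1: A-series; mu = 3 gives A_3.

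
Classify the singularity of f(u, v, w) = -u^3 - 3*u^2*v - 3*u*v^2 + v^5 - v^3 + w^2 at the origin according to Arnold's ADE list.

E8

The Hessian of f at 0 has rank 1. Corank 2; j^3 = -(u + v)^3 is a perfect cube, so E-series; the 5-jet and mu = 8 give E_8.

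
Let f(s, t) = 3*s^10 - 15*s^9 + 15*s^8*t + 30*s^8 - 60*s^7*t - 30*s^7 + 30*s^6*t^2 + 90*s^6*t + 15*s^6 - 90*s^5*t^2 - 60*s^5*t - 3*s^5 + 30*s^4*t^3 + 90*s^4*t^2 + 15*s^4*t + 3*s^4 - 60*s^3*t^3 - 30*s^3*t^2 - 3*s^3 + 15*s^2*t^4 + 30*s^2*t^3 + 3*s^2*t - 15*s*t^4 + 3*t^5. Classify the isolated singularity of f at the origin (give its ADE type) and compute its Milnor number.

Type D6, Milnor number mu = 6.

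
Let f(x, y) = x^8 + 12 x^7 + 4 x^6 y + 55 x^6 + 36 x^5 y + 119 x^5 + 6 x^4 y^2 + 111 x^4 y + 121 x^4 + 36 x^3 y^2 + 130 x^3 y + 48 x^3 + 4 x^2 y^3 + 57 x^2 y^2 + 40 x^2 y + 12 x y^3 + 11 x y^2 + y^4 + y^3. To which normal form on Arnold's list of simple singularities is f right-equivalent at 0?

D5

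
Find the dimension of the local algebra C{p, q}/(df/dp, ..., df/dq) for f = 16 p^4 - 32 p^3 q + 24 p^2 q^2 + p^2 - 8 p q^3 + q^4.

The Hessian of f at 0 has rank 1. Corank 1: A-series; mu = 3 gives A_3.

3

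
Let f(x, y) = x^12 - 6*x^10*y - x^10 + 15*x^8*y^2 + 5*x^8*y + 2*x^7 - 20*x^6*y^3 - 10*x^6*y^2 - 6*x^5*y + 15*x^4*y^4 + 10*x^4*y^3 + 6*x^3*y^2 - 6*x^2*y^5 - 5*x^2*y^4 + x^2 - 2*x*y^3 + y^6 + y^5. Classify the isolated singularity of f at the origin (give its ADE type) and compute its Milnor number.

Type A_4, Milnor number mu = 4.

The Hessian of f at 0 has rank 1. Corank 1: A-series; mu = 4 gives A_4.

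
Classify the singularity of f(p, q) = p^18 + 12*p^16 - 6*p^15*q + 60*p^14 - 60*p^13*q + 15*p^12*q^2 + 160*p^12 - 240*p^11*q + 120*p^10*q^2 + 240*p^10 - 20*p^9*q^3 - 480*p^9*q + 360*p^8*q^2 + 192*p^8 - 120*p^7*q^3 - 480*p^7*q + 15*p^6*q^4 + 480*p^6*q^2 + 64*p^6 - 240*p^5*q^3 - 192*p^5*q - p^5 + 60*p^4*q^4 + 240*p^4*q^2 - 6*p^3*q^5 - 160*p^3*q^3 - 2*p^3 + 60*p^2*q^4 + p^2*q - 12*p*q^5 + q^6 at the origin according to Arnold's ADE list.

D_{7}

The Hessian of f at 0 has rank 0. Corank 2; j^3 = -p^2*(2*p - q) has shape L^2 M (L != M), so D-series; mu = 7 gives D_7.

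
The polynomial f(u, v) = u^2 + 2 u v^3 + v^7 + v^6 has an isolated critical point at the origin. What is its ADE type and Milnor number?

Type A_{6}, Milnor number mu = 6.

The Hessian of f at 0 is [[2, 0], [0, 0]] with rank 1, so corank 1. A Groebner basis of the Jacobian ideal J(f) in C{u,v} is {u + v^3, u^2}; counting standard monomials gives mu = 6. Corank 1: A-series; mu = 6 gives A_6.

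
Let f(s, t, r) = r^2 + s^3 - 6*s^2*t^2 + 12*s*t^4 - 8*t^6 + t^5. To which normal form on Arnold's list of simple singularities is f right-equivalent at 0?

E_8

The Hessian of f at 0 has rank 1. Corank 2; j^3 = s^3 is a perfect cube, so E-series; the 5-jet and mu = 8 give E_8.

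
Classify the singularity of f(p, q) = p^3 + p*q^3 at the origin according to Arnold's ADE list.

E_{7}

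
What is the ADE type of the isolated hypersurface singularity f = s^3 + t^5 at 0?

The Hessian of f at 0 is [[0, 0], [0, 0]] with rank 0, so corank 2. A Groebner basis of the Jacobian ideal J(f) in C{s,t} is {t^4, s^2}; counting standard monomials gives mu = 8. Corank 2; j^3 = s^3 is a perfect cube, so E-series; the 5-jet and mu = 8 give E_8.

E_{8}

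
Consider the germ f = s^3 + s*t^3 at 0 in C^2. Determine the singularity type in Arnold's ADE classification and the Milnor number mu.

Type E7, Milnor number mu = 7.

The Hessian of f at 0 has rank 0. Corank 2; j^3 = s^3 is a perfect cube, so E-series; the 4-jet and mu = 7 give E_7.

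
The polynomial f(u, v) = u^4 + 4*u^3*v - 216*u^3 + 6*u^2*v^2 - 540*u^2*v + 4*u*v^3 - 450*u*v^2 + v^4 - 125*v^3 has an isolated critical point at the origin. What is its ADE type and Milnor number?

Type E_6, Milnor number mu = 6.

The Hessian of f at 0 is [[0, 0], [0, 0]] with rank 0, so corank 2. A Groebner basis of the Jacobian ideal J(f) in C{u,v} is {v^4, u*v^2 + 8*v^3/9, u^2 + 5*u*v/3 + 25*v^2/36}; counting standard monomials gives mu = 6. Corank 2; j^3 = -(6*u + 5*v)^3 is a perfect cube, so E-series; the 4-jet and mu = 6 give E_6.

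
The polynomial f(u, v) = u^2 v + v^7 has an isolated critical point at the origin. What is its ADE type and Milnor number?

The Hessian of f at 0 is [[0, 0], [0, 0]] with rank 0, so corank 2. A Groebner basis of the Jacobian ideal J(f) in C{u,v} is {u^2/7 + v^6, u^3, u*v}; counting standard monomials gives mu = 8. Corank 2; j^3 = u^2*v has shape L^2 M (L != M), so D-series; mu = 8 gives D_8.

Type D8, Milnor number mu = 8.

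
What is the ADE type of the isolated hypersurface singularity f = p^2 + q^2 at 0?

The Hessian of f at 0 is [[2, 0], [0, 2]] with rank 2, so corank 0. A Groebner basis of the Jacobian ideal J(f) in C{p,q} is {p, q}; counting standard monomials gives mu = 1. Corank 0: nondegenerate Morse point, so A_1.

A1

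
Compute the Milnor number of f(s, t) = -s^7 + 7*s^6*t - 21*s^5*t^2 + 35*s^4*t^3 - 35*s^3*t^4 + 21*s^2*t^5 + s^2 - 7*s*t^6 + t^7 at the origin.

6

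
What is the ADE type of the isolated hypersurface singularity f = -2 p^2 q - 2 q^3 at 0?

The Hessian of f at 0 is [[0, 0], [0, 0]] with rank 0, so corank 2. A Groebner basis of the Jacobian ideal J(f) in C{p,q} is {q^3, p^2 + 3*q^2, p*q}; counting standard monomials gives mu = 4. Corank 2; j^3 = -2*q*(p^2 + q^2) splits into three distinct lines over C (the quadratic factor has nonzero discriminant), so D_4.

D_4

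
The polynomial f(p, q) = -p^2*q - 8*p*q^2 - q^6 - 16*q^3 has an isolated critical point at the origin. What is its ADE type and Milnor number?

The Hessian of f at 0 has rank 0. Corank 2; j^3 = -q*(p + 4*q)^2 has shape L^2 M (L != M), so D-series; mu = 7 gives D_7.

Type D7, Milnor number mu = 7.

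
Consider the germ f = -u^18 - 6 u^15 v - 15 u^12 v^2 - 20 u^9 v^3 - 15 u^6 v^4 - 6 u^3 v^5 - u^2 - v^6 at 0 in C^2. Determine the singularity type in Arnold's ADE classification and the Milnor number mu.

Type A_5, Milnor number mu = 5.

The Hessian of f at 0 has rank 1. Corank 1: A-series; mu = 5 gives A_5.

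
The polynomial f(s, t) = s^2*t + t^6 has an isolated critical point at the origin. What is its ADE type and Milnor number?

The Hessian of f at 0 has rank 0. Corank 2; j^3 = s^2*t has shape L^2 M (L != M), so D-series; mu = 7 gives D_7.

Type D7, Milnor number mu = 7.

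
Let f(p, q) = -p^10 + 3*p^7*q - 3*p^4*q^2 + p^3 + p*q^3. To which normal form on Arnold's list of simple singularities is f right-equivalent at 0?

E_{7}

The Hessian of f at 0 is [[0, 0], [0, 0]] with rank 0, so corank 2. A Groebner basis of the Jacobian ideal J(f) in C{p,q} is {p^3, p*q^2, 3*p^2 + q^3}; counting standard monomials gives mu = 7. Corank 2; j^3 = p^3 is a perfect cube, so E-series; the 4-jet and mu = 7 give E_7.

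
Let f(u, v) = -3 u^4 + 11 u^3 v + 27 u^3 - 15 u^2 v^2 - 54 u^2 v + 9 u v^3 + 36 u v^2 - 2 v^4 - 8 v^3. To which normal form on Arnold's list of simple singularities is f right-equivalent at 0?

The Hessian of f at 0 is [[0, 0], [0, 0]] with rank 0, so corank 2. A Groebner basis of the Jacobian ideal J(f) in C{u,v} is {19683*u^2 - 26244*u*v + v^4 + 27*v^3 + 8748*v^2, u^3 - 270*u^2 + 360*u*v - 2*v^3/3 - 120*v^2, u^2*v - 243*u^2 + 324*u*v - 7*v^3/9 - 108*v^2, -162*u^2 + u*v^2 + 216*u*v - 8*v^3/9 - 72*v^2}; counting standard monomials gives mu = 7. Corank 2; j^3 = (3*u - 2*v)^3 is a perfect cube, so E-series; the 4-jet and mu = 7 give E_7.

E_7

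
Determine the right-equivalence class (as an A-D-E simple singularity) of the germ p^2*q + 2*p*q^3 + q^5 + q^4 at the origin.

The Hessian of f at 0 has rank 0. Corank 2; j^3 = p^2*q has shape L^2 M (L != M), so D-series; mu = 5 gives D_5.

D_{5}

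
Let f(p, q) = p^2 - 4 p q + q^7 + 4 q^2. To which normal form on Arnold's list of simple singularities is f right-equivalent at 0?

A_6

The Hessian of f at 0 has rank 1. Corank 1: A-series; mu = 6 gives A_6.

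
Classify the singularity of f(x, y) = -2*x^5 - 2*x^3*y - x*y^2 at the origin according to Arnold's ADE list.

The Hessian of f at 0 has rank 0. Corank 2; j^3 = -x*y^2 has shape L^2 M (L != M), so D-series; mu = 6 gives D_6.

D_6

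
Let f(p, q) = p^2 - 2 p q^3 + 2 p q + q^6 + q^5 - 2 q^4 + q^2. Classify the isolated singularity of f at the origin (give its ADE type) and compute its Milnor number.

The Hessian of f at 0 has rank 1. Corank 1: A-series; mu = 4 gives A_4.

Type A4, Milnor number mu = 4.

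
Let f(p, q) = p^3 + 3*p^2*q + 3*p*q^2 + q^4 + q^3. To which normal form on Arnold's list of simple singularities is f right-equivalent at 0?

E_6

The Hessian of f at 0 is [[0, 0], [0, 0]] with rank 0, so corank 2. A Groebner basis of the Jacobian ideal J(f) in C{p,q} is {q^3, p^2 + 2*p*q + q^2}; counting standard monomials gives mu = 6. Corank 2; j^3 = (p + q)^3 is a perfect cube, so E-series; the 4-jet and mu = 6 give E_6.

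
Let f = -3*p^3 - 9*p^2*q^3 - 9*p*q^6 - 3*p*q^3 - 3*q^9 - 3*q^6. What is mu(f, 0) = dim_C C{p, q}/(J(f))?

7

The Hessian of f at 0 is [[0, 0], [0, 0]] with rank 0, so corank 2. A Groebner basis of the Jacobian ideal J(f) in C{p,q} is {p^3, p*q^2, 3*p^2 + q^3}; counting standard monomials gives mu = 7. Corank 2; j^3 = -3*p^3 is a perfect cube, so E-series; the 4-jet and mu = 7 give E_7.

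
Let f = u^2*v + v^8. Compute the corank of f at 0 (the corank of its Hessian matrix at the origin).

2

The Hessian at 0 is [[0, 0], [0, 0]] of rank 0; hence corank 2.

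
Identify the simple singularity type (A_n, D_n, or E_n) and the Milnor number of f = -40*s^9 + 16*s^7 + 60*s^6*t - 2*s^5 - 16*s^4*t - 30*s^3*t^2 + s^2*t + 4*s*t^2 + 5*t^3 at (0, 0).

The Hessian of f at 0 has rank 0. Corank 2; j^3 = t*(s^2 + 4*s*t + 5*t^2) splits into three distinct lines over C (the quadratic factor has nonzero discriminant), so D_4.

Type D_4, Milnor number mu = 4.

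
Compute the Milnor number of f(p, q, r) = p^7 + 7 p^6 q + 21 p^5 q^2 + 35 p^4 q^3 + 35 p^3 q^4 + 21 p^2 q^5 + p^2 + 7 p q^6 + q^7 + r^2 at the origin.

6

The Hessian of f at 0 has rank 2. Corank 1: A-series; mu = 6 gives A_6.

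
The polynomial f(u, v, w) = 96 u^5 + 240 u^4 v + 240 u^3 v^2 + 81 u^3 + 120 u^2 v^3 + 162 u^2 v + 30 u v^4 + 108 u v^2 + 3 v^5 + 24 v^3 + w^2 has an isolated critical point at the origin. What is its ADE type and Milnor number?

The Hessian of f at 0 has rank 1. Corank 2; j^3 = 3*(3*u + 2*v)^3 is a perfect cube, so E-series; the 5-jet and mu = 8 give E_8.

Type E8, Milnor number mu = 8.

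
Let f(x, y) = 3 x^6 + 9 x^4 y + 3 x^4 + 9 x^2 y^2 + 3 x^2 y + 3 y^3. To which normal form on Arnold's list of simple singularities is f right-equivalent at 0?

D4

The Hessian of f at 0 has rank 0. Corank 2; j^3 = 3*y*(x^2 + y^2) splits into three distinct lines over C (the quadratic factor has nonzero discriminant), so D_4.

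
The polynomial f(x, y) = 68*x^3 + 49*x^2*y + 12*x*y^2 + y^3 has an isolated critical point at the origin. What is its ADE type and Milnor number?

The Hessian of f at 0 has rank 0. Corank 2; j^3 = (4*x + y)*(17*x^2 + 8*x*y + y^2) splits into three distinct lines over C (the quadratic factor has nonzero discriminant), so D_4.

Type D_{4}, Milnor number mu = 4.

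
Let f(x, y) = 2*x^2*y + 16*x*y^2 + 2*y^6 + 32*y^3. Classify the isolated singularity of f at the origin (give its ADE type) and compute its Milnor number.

Type D_7, Milnor number mu = 7.

The Hessian of f at 0 has rank 0. Corank 2; j^3 = 2*y*(x + 4*y)^2 has shape L^2 M (L != M), so D-series; mu = 7 gives D_7.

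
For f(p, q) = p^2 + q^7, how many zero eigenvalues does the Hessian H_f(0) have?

Hessian at 0 has rank 1.

1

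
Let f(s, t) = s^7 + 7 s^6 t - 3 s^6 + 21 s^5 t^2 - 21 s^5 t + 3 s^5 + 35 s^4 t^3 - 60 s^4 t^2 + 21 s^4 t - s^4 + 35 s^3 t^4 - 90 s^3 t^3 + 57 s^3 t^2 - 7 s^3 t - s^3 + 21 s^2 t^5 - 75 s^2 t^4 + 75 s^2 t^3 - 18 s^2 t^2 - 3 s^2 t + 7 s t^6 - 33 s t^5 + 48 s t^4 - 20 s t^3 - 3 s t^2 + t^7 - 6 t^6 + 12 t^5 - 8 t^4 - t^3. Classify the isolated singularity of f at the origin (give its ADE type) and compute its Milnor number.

The Hessian of f at 0 has rank 0. Corank 2; j^3 = -(s + t)^3 is a perfect cube, so E-series; the 4-jet and mu = 7 give E_7.

Type E7, Milnor number mu = 7.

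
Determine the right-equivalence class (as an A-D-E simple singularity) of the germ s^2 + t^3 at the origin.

A_{2}

The Hessian of f at 0 has rank 1. Corank 1: A-series; mu = 2 gives A_2.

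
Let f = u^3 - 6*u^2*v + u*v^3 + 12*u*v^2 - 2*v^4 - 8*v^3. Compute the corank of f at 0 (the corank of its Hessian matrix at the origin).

2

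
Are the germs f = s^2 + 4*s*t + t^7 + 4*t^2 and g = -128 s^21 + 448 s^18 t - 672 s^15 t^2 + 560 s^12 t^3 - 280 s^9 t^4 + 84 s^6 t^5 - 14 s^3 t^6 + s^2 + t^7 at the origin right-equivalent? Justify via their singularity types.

Yes.

The Hessian of f at 0 has rank 1. Corank 1: A-series; mu = 6 gives A_6. The Hessian of g at 0 has rank 1. Corank 1: A-series; mu = 6 gives A_6. Both have type A_6, hence right-equivalent.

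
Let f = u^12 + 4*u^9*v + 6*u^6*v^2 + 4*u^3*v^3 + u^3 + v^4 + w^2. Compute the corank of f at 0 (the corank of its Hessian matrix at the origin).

Hessian at 0 has rank 1.

2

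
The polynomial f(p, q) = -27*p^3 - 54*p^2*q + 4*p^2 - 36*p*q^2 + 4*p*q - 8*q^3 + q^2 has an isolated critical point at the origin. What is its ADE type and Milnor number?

Type A_2, Milnor number mu = 2.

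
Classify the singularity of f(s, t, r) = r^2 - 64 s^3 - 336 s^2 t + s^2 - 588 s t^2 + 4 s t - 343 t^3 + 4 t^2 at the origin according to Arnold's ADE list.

The Hessian of f at 0 has rank 2. Corank 1: A-series; mu = 2 gives A_2.

A_{2}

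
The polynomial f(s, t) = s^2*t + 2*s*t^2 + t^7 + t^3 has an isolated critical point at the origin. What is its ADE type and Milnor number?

Type D8, Milnor number mu = 8.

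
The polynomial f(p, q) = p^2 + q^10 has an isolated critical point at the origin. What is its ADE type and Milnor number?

Type A_9, Milnor number mu = 9.

The Hessian of f at 0 is [[2, 0], [0, 0]] with rank 1, so corank 1. A Groebner basis of the Jacobian ideal J(f) in C{p,q} is {q^9, p}; counting standard monomials gives mu = 9. Corank 1: A-series; mu = 9 gives A_9.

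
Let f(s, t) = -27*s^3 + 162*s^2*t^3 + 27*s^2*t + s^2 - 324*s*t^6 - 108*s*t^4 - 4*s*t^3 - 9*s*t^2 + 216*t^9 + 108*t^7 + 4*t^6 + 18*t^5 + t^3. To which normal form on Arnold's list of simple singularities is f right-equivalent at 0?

A_{2}

The Hessian of f at 0 has rank 1. Corank 1: A-series; mu = 2 gives A_2.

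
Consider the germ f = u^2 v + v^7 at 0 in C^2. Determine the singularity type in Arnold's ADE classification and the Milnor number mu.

The Hessian of f at 0 has rank 0. Corank 2; j^3 = u^2*v has shape L^2 M (L != M), so D-series; mu = 8 gives D_8.

Type D_8, Milnor number mu = 8.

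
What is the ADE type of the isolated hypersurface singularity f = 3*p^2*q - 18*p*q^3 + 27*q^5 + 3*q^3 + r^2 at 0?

The Hessian of f at 0 is [[0, 0, 0], [0, 0, 0], [0, 0, 2]] with rank 1, so corank 2. A Groebner basis of the Jacobian ideal J(f) in C{p,q,r} is {q^3, p^2 + 3*q^2, p*q, r}; counting standard monomials gives mu = 4. Corank 2; j^3 = 3*q*(p^2 + q^2) splits into three distinct lines over C (the quadratic factor has nonzero discriminant), so D_4.

D4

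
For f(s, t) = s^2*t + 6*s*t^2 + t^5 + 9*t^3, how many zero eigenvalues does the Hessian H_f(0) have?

2

Hessian at 0 has rank 0.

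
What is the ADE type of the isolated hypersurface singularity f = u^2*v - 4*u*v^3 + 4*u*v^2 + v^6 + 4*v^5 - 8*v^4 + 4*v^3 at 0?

D_{7}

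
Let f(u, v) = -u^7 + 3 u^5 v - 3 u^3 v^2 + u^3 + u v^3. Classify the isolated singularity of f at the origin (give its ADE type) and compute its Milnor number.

Type E_{7}, Milnor number mu = 7.

The Hessian of f at 0 is [[0, 0], [0, 0]] with rank 0, so corank 2. A Groebner basis of the Jacobian ideal J(f) in C{u,v} is {u^3, u*v^2, 3*u^2 + v^3}; counting standard monomials gives mu = 7. Corank 2; j^3 = u^3 is a perfect cube, so E-series; the 4-jet and mu = 7 give E_7.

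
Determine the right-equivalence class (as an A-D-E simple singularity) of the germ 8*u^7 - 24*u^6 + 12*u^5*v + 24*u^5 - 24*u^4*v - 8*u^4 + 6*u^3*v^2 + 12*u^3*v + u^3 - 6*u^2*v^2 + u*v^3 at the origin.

E_{7}

The Hessian of f at 0 has rank 0. Corank 2; j^3 = u^3 is a perfect cube, so E-series; the 4-jet and mu = 7 give E_7.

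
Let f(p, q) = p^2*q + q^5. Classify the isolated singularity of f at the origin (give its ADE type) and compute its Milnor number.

The Hessian of f at 0 is [[0, 0], [0, 0]] with rank 0, so corank 2. A Groebner basis of the Jacobian ideal J(f) in C{p,q} is {p^2/5 + q^4, p^3, p*q}; counting standard monomials gives mu = 6. Corank 2; j^3 = p^2*q has shape L^2 M (L != M), so D-series; mu = 6 gives D_6.

Type D_{6}, Milnor number mu = 6.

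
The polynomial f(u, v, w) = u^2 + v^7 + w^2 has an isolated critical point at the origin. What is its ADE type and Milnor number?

The Hessian of f at 0 is [[2, 0, 0], [0, 0, 0], [0, 0, 2]] with rank 2, so corank 1. A Groebner basis of the Jacobian ideal J(f) in C{u,v,w} is {v^6, u, w}; counting standard monomials gives mu = 6. Corank 1: A-series; mu = 6 gives A_6.

Type A_{6}, Milnor number mu = 6.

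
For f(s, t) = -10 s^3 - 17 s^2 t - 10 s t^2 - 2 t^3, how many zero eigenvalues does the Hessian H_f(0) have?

The Hessian at 0 is [[0, 0], [0, 0]] of rank 0; hence corank 2.

2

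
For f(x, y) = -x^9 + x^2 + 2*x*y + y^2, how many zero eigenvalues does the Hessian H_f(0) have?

1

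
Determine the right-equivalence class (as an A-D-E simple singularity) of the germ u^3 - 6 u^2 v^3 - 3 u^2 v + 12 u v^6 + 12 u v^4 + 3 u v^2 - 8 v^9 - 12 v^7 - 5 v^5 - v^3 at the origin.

The Hessian of f at 0 is [[0, 0], [0, 0]] with rank 0, so corank 2. A Groebner basis of the Jacobian ideal J(f) in C{u,v} is {-u^2/4 + u*v^3 + u*v/2 - v^2/4, v^4, u^3 - 3*u*v^2 + 2*v^3, u^2*v - 2*u*v^2 + v^3}; counting standard monomials gives mu = 8. Corank 2; j^3 = (u - v)^3 is a perfect cube, so E-series; the 5-jet and mu = 8 give E_8.

E_{8}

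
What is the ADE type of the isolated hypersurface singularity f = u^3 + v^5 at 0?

The Hessian of f at 0 has rank 0. Corank 2; j^3 = u^3 is a perfect cube, so E-series; the 5-jet and mu = 8 give E_8.

E_{8}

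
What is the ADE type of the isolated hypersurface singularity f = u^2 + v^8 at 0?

The Hessian of f at 0 has rank 1. Corank 1: A-series; mu = 7 gives A_7.

A7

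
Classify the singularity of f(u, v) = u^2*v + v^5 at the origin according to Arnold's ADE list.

D_6

The Hessian of f at 0 has rank 0. Corank 2; j^3 = u^2*v has shape L^2 M (L != M), so D-series; mu = 6 gives D_6.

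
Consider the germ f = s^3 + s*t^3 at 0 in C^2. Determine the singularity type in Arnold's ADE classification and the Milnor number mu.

Type E_{7}, Milnor number mu = 7.

The Hessian of f at 0 is [[0, 0], [0, 0]] with rank 0, so corank 2. A Groebner basis of the Jacobian ideal J(f) in C{s,t} is {s^3, s*t^2, 3*s^2 + t^3}; counting standard monomials gives mu = 7. Corank 2; j^3 = s^3 is a perfect cube, so E-series; the 4-jet and mu = 7 give E_7.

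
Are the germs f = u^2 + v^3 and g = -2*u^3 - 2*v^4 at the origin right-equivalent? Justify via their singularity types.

The Hessian of f at 0 has rank 1. Corank 1: A-series; mu = 2 gives A_2. The Hessian of g at 0 has rank 0. Corank 2; j^3 = -2*u^3 is a perfect cube, so E-series; the 4-jet and mu = 6 give E_6. f is A_2 but g is E_6, hence not right-equivalent.

No.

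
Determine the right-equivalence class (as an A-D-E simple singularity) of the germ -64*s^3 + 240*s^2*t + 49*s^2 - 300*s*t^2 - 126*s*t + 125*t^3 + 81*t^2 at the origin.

The Hessian of f at 0 has rank 1. Corank 1: A-series; mu = 2 gives A_2.

A_2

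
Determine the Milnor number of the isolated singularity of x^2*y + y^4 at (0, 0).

The Hessian of f at 0 is [[0, 0], [0, 0]] with rank 0, so corank 2. A Groebner basis of the Jacobian ideal J(f) in C{x,y} is {x^3, x^2/4 + y^3, x*y}; counting standard monomials gives mu = 5. Corank 2; j^3 = x^2*y has shape L^2 M (L != M), so D-series; mu = 5 gives D_5.

5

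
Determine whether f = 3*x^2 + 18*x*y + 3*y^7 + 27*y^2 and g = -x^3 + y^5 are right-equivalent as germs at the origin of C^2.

No.

The Hessian of f at 0 has rank 1. Corank 1: A-series; mu = 6 gives A_6. The Hessian of g at 0 has rank 0. Corank 2; j^3 = -x^3 is a perfect cube, so E-series; the 5-jet and mu = 8 give E_8. f is A_6 but g is E_8, hence not right-equivalent.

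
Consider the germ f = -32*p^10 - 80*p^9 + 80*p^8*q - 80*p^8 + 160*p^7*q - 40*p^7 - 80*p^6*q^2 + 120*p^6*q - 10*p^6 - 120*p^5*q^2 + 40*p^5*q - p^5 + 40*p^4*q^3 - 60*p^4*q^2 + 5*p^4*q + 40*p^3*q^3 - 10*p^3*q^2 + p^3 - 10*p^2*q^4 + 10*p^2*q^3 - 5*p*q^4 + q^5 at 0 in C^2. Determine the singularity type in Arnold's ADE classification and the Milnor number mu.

Type E8, Milnor number mu = 8.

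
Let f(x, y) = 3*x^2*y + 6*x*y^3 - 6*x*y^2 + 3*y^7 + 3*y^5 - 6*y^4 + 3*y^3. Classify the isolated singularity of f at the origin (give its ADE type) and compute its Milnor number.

The Hessian of f at 0 has rank 0. Corank 2; j^3 = 3*y*(x - y)^2 has shape L^2 M (L != M), so D-series; mu = 8 gives D_8.

Type D8, Milnor number mu = 8.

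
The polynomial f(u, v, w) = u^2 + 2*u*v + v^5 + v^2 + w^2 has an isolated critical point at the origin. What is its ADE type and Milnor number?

The Hessian of f at 0 has rank 2. Corank 1: A-series; mu = 4 gives A_4.

Type A_{4}, Milnor number mu = 4.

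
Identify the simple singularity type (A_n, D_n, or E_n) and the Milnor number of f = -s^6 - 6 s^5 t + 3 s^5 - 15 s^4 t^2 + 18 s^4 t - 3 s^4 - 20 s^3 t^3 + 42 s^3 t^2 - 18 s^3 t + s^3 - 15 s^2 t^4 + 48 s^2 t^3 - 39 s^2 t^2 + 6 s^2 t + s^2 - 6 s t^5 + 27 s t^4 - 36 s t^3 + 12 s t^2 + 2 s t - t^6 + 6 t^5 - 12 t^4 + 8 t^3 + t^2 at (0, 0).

Type A_2, Milnor number mu = 2.

The Hessian of f at 0 is [[2, 2], [2, 2]] with rank 1, so corank 1. A Groebner basis of the Jacobian ideal J(f) in C{s,t} is {t^2, s + t}; counting standard monomials gives mu = 2. Corank 1: A-series; mu = 2 gives A_2.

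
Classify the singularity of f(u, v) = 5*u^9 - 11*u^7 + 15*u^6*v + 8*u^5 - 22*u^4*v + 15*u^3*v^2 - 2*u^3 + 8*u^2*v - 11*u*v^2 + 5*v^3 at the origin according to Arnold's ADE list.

D_4

The Hessian of f at 0 has rank 0. Corank 2; j^3 = -(u - v)*(2*u^2 - 6*u*v + 5*v^2) splits into three distinct lines over C (the quadratic factor has nonzero discriminant), so D_4.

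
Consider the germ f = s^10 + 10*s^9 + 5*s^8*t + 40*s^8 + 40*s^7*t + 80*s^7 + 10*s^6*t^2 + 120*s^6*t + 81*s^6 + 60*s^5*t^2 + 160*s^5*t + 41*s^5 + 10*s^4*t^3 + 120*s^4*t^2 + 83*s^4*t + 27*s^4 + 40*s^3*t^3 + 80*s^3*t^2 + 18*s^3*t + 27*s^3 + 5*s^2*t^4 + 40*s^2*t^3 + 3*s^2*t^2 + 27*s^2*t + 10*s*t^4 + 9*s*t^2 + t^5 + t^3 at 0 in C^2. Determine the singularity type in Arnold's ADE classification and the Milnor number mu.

The Hessian of f at 0 has rank 0. Corank 2; j^3 = (3*s + t)^3 is a perfect cube, so E-series; the 5-jet and mu = 8 give E_8.

Type E8, Milnor number mu = 8.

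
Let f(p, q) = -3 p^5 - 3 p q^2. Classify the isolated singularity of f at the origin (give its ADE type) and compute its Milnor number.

The Hessian of f at 0 has rank 0. Corank 2; j^3 = -3*p*q^2 has shape L^2 M (L != M), so D-series; mu = 6 gives D_6.

Type D_6, Milnor number mu = 6.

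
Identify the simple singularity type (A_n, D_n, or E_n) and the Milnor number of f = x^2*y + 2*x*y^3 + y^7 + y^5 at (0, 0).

Type D8, Milnor number mu = 8.

The Hessian of f at 0 has rank 0. Corank 2; j^3 = x^2*y has shape L^2 M (L != M), so D-series; mu = 8 gives D_8.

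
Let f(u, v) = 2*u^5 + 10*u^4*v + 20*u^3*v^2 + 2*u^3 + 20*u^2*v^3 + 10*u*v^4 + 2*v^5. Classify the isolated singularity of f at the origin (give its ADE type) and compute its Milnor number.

Type E8, Milnor number mu = 8.

The Hessian of f at 0 is [[0, 0], [0, 0]] with rank 0, so corank 2. A Groebner basis of the Jacobian ideal J(f) in C{u,v} is {v^5, u*v^3 + v^4/4, u^2}; counting standard monomials gives mu = 8. Corank 2; j^3 = 2*u^3 is a perfect cube, so E-series; the 5-jet and mu = 8 give E_8.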